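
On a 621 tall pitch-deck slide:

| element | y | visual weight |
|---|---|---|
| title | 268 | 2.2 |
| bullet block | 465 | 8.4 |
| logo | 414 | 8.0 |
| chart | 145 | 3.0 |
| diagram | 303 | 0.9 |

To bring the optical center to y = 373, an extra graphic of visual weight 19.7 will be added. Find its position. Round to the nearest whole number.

New total weight: (2.2 + 8.4 + 8.0 + 3.0 + 0.9) + 19.7 = 42.2.
y: need Σw·y = 42.2·373 = 15740.6. Existing = 2.2·268 + 8.4·465 + 8.0·414 + 3.0·145 + 0.9·303 = 8515.3. Remainder 7225.3 / 19.7 ≈ 366.77.

y ≈ 367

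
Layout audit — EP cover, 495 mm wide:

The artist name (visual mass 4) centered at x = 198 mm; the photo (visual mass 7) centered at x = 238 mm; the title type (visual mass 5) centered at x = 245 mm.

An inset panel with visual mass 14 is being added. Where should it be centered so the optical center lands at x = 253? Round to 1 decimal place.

New total weight: (4 + 7 + 5) + 14 = 30.
x: target moment 30×253 = 7590; current 4·198 + 7·238 + 5·245 = 3683; the inset panel supplies 3907, so x = 3907/14 ≈ 279.07.

x ≈ 279.1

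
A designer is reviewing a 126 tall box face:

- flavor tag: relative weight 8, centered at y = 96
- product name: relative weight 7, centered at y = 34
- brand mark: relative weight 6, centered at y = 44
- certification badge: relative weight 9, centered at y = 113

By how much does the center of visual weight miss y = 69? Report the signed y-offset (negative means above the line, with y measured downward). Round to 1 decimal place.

Σw = 8 + 7 + 6 + 9 = 30.
y: (8·96 + 7·34 + 6·44 + 9·113) / 30 = 2287 / 30 ≈ 76.23
Against y = 69, that's 76.23 − 69 = 7.23.

≈ 7.2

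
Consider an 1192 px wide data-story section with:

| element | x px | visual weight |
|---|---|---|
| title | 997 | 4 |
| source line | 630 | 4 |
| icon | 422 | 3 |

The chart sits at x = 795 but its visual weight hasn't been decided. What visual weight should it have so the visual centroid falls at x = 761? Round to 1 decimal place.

Known weights sum to 4 + 4 + 3 = 11; their moment is 4·997 + 4·630 + 3·422 = 7774.
Set Σw·x/Σw = 761: (7774 + 795w) = 761·(11 + w).
So w = (761·11 − 7774)/(795 − 761) = 597/34 ≈ 17.56.

w ≈ 17.6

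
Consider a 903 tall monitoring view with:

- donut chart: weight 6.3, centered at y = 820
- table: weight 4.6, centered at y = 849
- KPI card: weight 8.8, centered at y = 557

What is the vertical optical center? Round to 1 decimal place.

y ≈ 709.3

Σw = 6.3 + 4.6 + 8.8 = 19.7.
y-moment: 6.3·820 + 4.6·849 + 8.8·557 = 13973.0; centroid 13973.0/19.7 ≈ 709.29.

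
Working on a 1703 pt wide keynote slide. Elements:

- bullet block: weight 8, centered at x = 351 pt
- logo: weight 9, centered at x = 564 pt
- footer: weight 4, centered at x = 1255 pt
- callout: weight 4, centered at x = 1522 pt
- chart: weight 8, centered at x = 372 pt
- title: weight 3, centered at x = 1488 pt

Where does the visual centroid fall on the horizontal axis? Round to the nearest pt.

Total weight = 8 + 9 + 4 + 4 + 8 + 3 = 36.
Σw·x = 8·351 + 9·564 + 4·1255 + 4·1522 + 8·372 + 3·1488 = 26432, so x̄ = 26432/36 ≈ 734.22.

x ≈ 734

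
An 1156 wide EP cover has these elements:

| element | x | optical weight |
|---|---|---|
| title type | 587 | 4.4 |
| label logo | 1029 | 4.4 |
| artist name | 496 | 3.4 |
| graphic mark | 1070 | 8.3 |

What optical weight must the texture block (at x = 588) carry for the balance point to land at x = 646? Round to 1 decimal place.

Existing Σw = 20.5 (4.4 + 4.4 + 3.4 + 8.3); existing moment 4.4·587 + 4.4·1029 + 3.4·496 + 8.3·1070 = 17677.8.
Balance at x = 646 requires (17677.8 + w·588) / (20.5 + w) = 646.
Solving: w = (646·20.5 − 17677.8) / (588 − 646) = -4434.8 / -58 ≈ 76.46.

w ≈ 76.5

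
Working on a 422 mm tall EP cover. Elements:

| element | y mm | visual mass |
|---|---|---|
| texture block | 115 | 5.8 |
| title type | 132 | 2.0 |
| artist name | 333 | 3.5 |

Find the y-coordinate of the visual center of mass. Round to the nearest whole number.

y ≈ 186

Σw = 5.8 + 2.0 + 3.5 = 11.3.
y-moment: 5.8·115 + 2.0·132 + 3.5·333 = 2096.5; centroid 2096.5/11.3 ≈ 185.53.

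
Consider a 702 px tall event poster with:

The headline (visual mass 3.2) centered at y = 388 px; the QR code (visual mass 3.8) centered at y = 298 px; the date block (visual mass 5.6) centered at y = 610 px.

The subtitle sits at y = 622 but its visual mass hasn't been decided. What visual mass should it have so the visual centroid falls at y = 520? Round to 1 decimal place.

Known weights sum to 3.2 + 3.8 + 5.6 = 12.6; their moment is 3.2·388 + 3.8·298 + 5.6·610 = 5790.0.
Set Σw·y/Σw = 520: (5790.0 + 622w) = 520·(12.6 + w).
Solving: w = (520·12.6 − 5790.0) / (622 − 520) = 762.0 / 102 ≈ 7.47.

w ≈ 7.5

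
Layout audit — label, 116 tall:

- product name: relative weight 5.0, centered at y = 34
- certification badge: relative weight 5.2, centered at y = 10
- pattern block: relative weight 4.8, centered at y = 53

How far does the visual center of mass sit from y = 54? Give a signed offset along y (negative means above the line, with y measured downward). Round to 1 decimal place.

≈ -22.2

Weights sum to 5.0 + 5.2 + 4.8 = 15.0.
y: (5.0·34 + 5.2·10 + 4.8·53) / 15.0 = 476.4 / 15.0 ≈ 31.76
Offset from y = 54: 31.76 − 54 ≈ -22.24.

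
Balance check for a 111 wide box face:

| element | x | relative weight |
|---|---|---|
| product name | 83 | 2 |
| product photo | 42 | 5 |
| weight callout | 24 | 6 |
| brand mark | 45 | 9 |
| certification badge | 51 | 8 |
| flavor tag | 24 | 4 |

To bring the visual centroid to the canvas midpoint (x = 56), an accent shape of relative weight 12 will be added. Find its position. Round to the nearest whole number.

After adding the accent shape, total weight = 2 + 5 + 6 + 9 + 8 + 4 + 12 = 46.
Along x: (1429 + 12·x) / 46 = 56 (existing moment 2·83 + 5·42 + 6·24 + 9·45 + 8·51 + 4·24 = 1429) ⇒ x = (2576 − 1429) / 12 ≈ 95.58.

x ≈ 96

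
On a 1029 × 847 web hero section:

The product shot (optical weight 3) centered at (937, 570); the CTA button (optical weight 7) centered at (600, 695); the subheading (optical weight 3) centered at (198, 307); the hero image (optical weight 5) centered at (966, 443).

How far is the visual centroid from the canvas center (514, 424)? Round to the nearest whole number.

≈ 211

Total weight = 3 + 7 + 3 + 5 = 18.
x: (3·937 + 7·600 + 3·198 + 5·966) / 18 = 12435 / 18 ≈ 690.83
y: (3·570 + 7·695 + 3·307 + 5·443) / 18 = 9711 / 18 ≈ 539.50
Relative to (514, 424): Δ = (176.83, 115.50); |Δ| = √(176.83² + 115.50²) ≈ 211.21.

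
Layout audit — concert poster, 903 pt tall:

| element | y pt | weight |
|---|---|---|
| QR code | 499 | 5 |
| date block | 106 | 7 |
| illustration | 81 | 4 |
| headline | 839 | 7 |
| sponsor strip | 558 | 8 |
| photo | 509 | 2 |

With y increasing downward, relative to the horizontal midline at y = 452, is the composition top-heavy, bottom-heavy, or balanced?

balanced

Total weight = 5 + 7 + 4 + 7 + 8 + 2 = 33.
y: moment 14916 / weight 33 ≈ 452.00
That equals the midline 452 — balanced.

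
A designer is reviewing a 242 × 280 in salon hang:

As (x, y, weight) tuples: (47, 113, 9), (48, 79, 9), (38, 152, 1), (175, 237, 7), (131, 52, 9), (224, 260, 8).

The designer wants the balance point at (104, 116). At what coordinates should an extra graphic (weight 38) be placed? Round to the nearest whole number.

With the extra graphic, Σw becomes 9 + 9 + 1 + 7 + 9 + 8 + 38 = 81.
x: target moment 81×104 = 8424; current 9·47 + 9·48 + 1·38 + 7·175 + 9·131 + 8·224 = 5089; the extra graphic supplies 3335, so x = 3335/38 ≈ 87.76.
y: target moment 81×116 = 9396; current 9·113 + 9·79 + 1·152 + 7·237 + 9·52 + 8·260 = 6087; the extra graphic supplies 3309, so y = 3309/38 ≈ 87.08.

(88, 87)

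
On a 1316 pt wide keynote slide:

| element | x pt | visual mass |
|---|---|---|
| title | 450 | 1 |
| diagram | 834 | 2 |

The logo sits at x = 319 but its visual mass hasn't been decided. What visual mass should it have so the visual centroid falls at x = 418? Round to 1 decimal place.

Known weights sum to 1 + 2 = 3; their moment is 1·450 + 2·834 = 2118.
Set Σw·x/Σw = 418: (2118 + 319w) = 418·(3 + w).
Rearranging, w·(319 − 418) = 418·3 − 2118 = -864, so w ≈ -864/-99 = 8.73.

w ≈ 8.7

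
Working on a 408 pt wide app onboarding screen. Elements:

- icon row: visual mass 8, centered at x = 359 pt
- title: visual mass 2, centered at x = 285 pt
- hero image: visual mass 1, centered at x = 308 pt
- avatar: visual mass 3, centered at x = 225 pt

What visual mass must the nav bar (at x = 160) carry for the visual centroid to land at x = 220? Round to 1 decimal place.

Existing Σw = 14 (8 + 2 + 1 + 3); existing moment 8·359 + 2·285 + 1·308 + 3·225 = 4425.
Balance at x = 220 requires (4425 + w·160) / (14 + w) = 220.
Solving: w = (220·14 − 4425) / (160 − 220) = -1345 / -60 ≈ 22.42.

w ≈ 22.4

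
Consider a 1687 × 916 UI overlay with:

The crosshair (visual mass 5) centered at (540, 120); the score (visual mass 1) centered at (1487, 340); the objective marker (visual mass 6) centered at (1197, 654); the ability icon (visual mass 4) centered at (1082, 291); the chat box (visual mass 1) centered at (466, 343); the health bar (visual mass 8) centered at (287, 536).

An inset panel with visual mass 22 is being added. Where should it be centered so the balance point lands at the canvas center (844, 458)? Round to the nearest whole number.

(964, 494)

New total weight: (5 + 1 + 6 + 4 + 1 + 8) + 22 = 47.
x: need Σw·x = 47·844 = 39668. Existing = 5·540 + 1·1487 + 6·1197 + 4·1082 + 1·466 + 8·287 = 18459. Remainder 21209 / 22 ≈ 964.05.
y: need Σw·y = 47·458 = 21526. Existing = 5·120 + 1·340 + 6·654 + 4·291 + 1·343 + 8·536 = 10659. Remainder 10867 / 22 ≈ 493.95.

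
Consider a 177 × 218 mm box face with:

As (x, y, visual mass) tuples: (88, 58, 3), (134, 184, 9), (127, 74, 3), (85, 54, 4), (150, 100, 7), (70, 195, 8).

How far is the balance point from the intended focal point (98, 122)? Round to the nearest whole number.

Σw = 3 + 9 + 3 + 4 + 7 + 8 = 34.
Σw·x = 3801; x̄ = 3801/34 ≈ 111.79.
Σw·y = 4528; ȳ = 4528/34 ≈ 133.18.
From (98, 122): dx = 13.79, dy = 11.18, so the distance is √(dx²+dy²) ≈ 17.75.

≈ 18 mm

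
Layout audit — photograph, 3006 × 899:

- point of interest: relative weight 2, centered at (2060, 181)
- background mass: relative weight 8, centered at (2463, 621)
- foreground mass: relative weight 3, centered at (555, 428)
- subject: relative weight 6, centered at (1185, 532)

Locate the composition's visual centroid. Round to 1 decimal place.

(1715.7, 516.1)

Weights sum to 2 + 8 + 3 + 6 = 19.
Σw·x = 2·2060 + 8·2463 + 3·555 + 6·1185 = 32599, so x̄ = 32599/19 ≈ 1715.74.
Σw·y = 2·181 + 8·621 + 3·428 + 6·532 = 9806, so ȳ = 9806/19 ≈ 516.11.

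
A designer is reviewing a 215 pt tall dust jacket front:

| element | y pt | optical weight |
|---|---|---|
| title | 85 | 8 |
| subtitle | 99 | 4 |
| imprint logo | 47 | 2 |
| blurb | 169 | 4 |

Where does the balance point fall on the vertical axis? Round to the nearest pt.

Total weight = 8 + 4 + 2 + 4 = 18.
y-moment: 8·85 + 4·99 + 2·47 + 4·169 = 1846; centroid 1846/18 ≈ 102.56.

y ≈ 103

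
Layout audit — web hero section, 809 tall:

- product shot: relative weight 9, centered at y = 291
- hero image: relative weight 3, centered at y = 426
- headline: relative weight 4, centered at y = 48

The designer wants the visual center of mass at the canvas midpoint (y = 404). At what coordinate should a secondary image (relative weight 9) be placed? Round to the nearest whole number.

After adding the secondary image, total weight = 9 + 3 + 4 + 9 = 25.
y: target moment 25×404 = 10100; current 9·291 + 3·426 + 4·48 = 4089; the secondary image supplies 6011, so y = 6011/9 ≈ 667.89.

y ≈ 668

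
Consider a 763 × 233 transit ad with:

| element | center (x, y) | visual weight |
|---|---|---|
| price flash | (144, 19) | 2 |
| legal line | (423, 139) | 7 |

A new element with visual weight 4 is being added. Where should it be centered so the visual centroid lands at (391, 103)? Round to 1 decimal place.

(458.5, 82.0)

New total weight: (2 + 7) + 4 = 13.
x: need Σw·x = 13·391 = 5083. Existing = 2·144 + 7·423 = 3249. Remainder 1834 / 4 ≈ 458.50.
y: need Σw·y = 13·103 = 1339. Existing = 2·19 + 7·139 = 1011. Remainder 328 / 4 ≈ 82.00.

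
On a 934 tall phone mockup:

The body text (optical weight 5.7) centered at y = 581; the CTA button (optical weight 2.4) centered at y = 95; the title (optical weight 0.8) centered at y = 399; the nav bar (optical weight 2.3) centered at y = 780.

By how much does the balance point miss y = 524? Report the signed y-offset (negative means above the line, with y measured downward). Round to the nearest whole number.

≈ -19

Total weight = 5.7 + 2.4 + 0.8 + 2.3 = 11.2.
y: (5.7·581 + 2.4·95 + 0.8·399 + 2.3·780) / 11.2 = 5652.9 / 11.2 ≈ 504.72
Offset from y = 524: 504.72 − 524 ≈ -19.28.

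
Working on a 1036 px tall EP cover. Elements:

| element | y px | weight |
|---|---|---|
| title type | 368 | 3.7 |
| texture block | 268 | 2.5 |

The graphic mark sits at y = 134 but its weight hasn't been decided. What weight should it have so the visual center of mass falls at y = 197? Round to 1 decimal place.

Fixed elements: Σw = 3.7 + 2.5 = 6.2, Σw·y = 3.7·368 + 2.5·268 = 2031.6.
Balance at y = 197 requires (2031.6 + w·134) / (6.2 + w) = 197.
Solving: w = (197·6.2 − 2031.6) / (134 − 197) = -810.2 / -63 ≈ 12.86.

w ≈ 12.9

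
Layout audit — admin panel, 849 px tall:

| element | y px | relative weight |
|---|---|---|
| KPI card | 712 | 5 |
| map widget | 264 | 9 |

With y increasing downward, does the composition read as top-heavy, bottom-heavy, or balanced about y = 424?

balanced

Total weight = 5 + 9 = 14.
y: (5·712 + 9·264) / 14 = 5936 / 14 ≈ 424.00
424.00 = 424 exactly: balanced.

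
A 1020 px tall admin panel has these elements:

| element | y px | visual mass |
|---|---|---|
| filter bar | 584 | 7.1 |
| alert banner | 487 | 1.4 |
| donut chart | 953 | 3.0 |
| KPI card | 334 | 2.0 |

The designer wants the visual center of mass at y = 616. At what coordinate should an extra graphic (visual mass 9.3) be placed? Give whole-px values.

New total weight: (7.1 + 1.4 + 3.0 + 2.0) + 9.3 = 22.8.
y: need Σw·y = 22.8·616 = 14044.8. Existing = 7.1·584 + 1.4·487 + 3.0·953 + 2.0·334 = 8355.2. Remainder 5689.6 / 9.3 ≈ 611.78.

y ≈ 612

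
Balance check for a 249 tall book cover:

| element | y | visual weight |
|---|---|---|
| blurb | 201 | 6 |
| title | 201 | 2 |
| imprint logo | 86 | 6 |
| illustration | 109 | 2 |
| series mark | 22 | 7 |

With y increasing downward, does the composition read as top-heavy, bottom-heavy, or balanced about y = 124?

top-heavy

Σw = 6 + 2 + 6 + 2 + 7 = 23.
y: (6·201 + 2·201 + 6·86 + 2·109 + 7·22) / 23 = 2496 / 23 ≈ 108.52
108.5 vs midline 124 → top-heavy.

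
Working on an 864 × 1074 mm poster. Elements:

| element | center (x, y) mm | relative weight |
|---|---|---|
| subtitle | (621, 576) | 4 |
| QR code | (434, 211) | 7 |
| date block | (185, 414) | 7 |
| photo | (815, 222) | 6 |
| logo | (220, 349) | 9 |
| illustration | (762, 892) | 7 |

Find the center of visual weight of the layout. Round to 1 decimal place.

Σw = 4 + 7 + 7 + 6 + 9 + 7 = 40.
Σw·x = 19021; x̄ = 19021/40 ≈ 475.52.
Σw·y = 17396; ȳ = 17396/40 ≈ 434.90.

(475.5, 434.9)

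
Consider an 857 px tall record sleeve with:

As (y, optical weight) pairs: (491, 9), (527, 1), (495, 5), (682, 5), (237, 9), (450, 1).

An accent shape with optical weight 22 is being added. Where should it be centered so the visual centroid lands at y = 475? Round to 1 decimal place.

y ≈ 513.0

With the accent shape, Σw becomes 9 + 1 + 5 + 5 + 9 + 1 + 22 = 52.
y: need Σw·y = 52·475 = 24700. Existing = 9·491 + 1·527 + 5·495 + 5·682 + 9·237 + 1·450 = 13414. Remainder 11286 / 22 ≈ 513.00.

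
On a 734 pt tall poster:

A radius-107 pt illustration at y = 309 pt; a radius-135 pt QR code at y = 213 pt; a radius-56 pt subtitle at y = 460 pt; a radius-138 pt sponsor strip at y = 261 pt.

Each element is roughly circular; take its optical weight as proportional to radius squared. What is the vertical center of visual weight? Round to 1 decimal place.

Weights ∝ r²: illustration 107² = 11449, QR code 135² = 18225, subtitle 56² = 3136, sponsor strip 138² = 19044; Σw = 51854.
y-moment: 11449·309 + 18225·213 + 3136·460 + 19044·261 = 13832710; centroid 13832710/51854 ≈ 266.76.

y ≈ 266.8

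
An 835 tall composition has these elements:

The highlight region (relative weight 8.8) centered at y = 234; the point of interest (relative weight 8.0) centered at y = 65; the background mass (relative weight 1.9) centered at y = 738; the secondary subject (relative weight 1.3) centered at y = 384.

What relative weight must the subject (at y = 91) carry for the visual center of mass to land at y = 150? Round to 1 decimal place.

Fixed elements: Σw = 8.8 + 8.0 + 1.9 + 1.3 = 20.0, Σw·y = 8.8·234 + 8.0·65 + 1.9·738 + 1.3·384 = 4480.6.
Set Σw·y/Σw = 150: (4480.6 + 91w) = 150·(20.0 + w).
Rearranging, w·(91 − 150) = 150·20.0 − 4480.6 = -1480.6, so w ≈ -1480.6/-59 = 25.09.

w ≈ 25.1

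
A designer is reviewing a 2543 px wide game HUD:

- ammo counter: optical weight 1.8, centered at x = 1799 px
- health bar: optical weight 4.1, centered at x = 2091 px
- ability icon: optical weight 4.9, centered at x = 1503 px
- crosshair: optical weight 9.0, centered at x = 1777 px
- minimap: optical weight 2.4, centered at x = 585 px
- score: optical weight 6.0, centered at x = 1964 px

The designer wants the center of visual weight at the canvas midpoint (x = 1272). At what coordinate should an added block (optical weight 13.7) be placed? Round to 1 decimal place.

x ≈ 360.6

New total weight: (1.8 + 4.1 + 4.9 + 9.0 + 2.4 + 6.0) + 13.7 = 41.9.
Along x: (48357.0 + 13.7·x) / 41.9 = 1272 (existing moment 1.8·1799 + 4.1·2091 + 4.9·1503 + 9.0·1777 + 2.4·585 + 6.0·1964 = 48357.0) ⇒ x = (53296.8 − 48357.0) / 13.7 ≈ 360.57.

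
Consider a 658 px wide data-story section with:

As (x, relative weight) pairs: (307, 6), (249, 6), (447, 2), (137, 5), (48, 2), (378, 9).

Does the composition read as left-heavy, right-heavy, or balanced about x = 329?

left-heavy

Weights sum to 6 + 6 + 2 + 5 + 2 + 9 = 30.
Σw·x = 8413; x̄ = 8413/30 ≈ 280.43.
280.4 vs midline 329 → left-heavy.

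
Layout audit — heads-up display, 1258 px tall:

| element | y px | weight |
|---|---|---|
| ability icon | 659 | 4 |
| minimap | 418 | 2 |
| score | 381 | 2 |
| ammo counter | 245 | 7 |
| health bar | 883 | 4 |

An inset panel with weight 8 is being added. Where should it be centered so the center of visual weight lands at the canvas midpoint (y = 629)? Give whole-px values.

With the inset panel, Σw becomes 4 + 2 + 2 + 7 + 4 + 8 = 27.
y: target moment 27×629 = 16983; current 4·659 + 2·418 + 2·381 + 7·245 + 4·883 = 9481; the inset panel supplies 7502, so y = 7502/8 ≈ 937.75.

y ≈ 938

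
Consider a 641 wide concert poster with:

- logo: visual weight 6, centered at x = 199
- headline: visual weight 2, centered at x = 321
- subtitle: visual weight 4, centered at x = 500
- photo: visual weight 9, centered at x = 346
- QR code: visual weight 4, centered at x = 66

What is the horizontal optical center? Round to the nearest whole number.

x ≈ 289

Total weight = 6 + 2 + 4 + 9 + 4 = 25.
x-moment: 6·199 + 2·321 + 4·500 + 9·346 + 4·66 = 7214; centroid 7214/25 ≈ 288.56.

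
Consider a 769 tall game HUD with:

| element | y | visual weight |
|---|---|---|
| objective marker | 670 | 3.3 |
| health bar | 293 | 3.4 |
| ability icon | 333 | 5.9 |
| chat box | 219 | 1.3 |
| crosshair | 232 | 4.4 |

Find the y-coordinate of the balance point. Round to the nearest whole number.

Σw = 3.3 + 3.4 + 5.9 + 1.3 + 4.4 = 18.3.
y-moment: 3.3·670 + 3.4·293 + 5.9·333 + 1.3·219 + 4.4·232 = 6477.4; centroid 6477.4/18.3 ≈ 353.96.

y ≈ 354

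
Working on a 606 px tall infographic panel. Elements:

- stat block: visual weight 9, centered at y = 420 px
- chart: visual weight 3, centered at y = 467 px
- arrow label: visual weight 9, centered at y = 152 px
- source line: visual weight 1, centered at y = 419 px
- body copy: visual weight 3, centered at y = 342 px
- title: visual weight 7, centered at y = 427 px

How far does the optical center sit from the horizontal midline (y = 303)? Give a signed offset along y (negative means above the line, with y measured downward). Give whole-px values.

Weights sum to 9 + 3 + 9 + 1 + 3 + 7 = 32.
Σw·y = 10983; ȳ = 10983/32 ≈ 343.22.
Difference: 343.22 − 303 ≈ 40.22.

≈ 40 px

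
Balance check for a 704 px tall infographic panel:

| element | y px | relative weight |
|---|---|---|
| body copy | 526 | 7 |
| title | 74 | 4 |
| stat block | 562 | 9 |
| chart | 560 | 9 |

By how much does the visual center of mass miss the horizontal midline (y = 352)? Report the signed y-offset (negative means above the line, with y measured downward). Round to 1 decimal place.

≈ 133.4 px

Σw = 7 + 4 + 9 + 9 = 29.
y-moment: 7·526 + 4·74 + 9·562 + 9·560 = 14076; centroid 14076/29 ≈ 485.38.
Against y = 352, that's 485.38 − 352 = 133.38.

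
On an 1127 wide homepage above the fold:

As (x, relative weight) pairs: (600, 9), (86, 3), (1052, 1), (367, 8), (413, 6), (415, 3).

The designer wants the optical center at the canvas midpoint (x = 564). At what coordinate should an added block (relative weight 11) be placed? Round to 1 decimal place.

x ≈ 886.8

With the added block, Σw becomes 9 + 3 + 1 + 8 + 6 + 3 + 11 = 41.
x: need Σw·x = 41·564 = 23124. Existing = 9·600 + 3·86 + 1·1052 + 8·367 + 6·413 + 3·415 = 13369. Remainder 9755 / 11 ≈ 886.82.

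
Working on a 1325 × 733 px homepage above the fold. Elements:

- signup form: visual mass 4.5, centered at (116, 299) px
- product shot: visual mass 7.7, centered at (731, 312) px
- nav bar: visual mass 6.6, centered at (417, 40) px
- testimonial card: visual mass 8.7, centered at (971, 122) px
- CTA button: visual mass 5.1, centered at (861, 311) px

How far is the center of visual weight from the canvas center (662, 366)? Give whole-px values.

≈ 162 px

Total weight = 4.5 + 7.7 + 6.6 + 8.7 + 5.1 = 32.6.
Σw·x = 4.5·116 + 7.7·731 + 6.6·417 + 8.7·971 + 5.1·861 = 21741.7, so x̄ = 21741.7/32.6 ≈ 666.92.
Σw·y = 4.5·299 + 7.7·312 + 6.6·40 + 8.7·122 + 5.1·311 = 6659.4, so ȳ = 6659.4/32.6 ≈ 204.28.
Offset from (662, 366): Δx ≈ 4.92, Δy ≈ -161.72; distance = √(Δx² + Δy²) ≈ 161.80.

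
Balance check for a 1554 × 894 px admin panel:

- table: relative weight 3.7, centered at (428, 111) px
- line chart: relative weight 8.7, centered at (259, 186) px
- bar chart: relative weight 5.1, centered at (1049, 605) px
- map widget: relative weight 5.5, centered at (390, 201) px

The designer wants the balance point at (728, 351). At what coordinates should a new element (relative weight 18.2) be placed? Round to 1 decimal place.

(1025.4, 452.8)

With the new element, Σw becomes 3.7 + 8.7 + 5.1 + 5.5 + 18.2 = 41.2.
x: target moment 41.2×728 = 29993.6; current 3.7·428 + 8.7·259 + 5.1·1049 + 5.5·390 = 11331.8; the new element supplies 18661.8, so x = 18661.8/18.2 ≈ 1025.37.
y: target moment 41.2×351 = 14461.2; current 3.7·111 + 8.7·186 + 5.1·605 + 5.5·201 = 6219.9; the new element supplies 8241.3, so y = 8241.3/18.2 ≈ 452.82.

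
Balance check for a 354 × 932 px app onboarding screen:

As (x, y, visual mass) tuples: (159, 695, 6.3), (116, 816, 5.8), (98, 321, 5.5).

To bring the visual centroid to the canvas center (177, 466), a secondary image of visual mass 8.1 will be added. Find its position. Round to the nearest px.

With the secondary image, Σw becomes 6.3 + 5.8 + 5.5 + 8.1 = 25.7.
x: need Σw·x = 25.7·177 = 4548.9. Existing = 6.3·159 + 5.8·116 + 5.5·98 = 2213.5. Remainder 2335.4 / 8.1 ≈ 288.32.
y: need Σw·y = 25.7·466 = 11976.2. Existing = 6.3·695 + 5.8·816 + 5.5·321 = 10876.8. Remainder 1099.4 / 8.1 ≈ 135.73.

(288, 136)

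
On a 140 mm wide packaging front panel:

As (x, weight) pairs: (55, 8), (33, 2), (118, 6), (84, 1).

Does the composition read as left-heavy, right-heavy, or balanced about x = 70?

Weights sum to 8 + 2 + 6 + 1 = 17.
x-moment: 8·55 + 2·33 + 6·118 + 1·84 = 1298; centroid 1298/17 ≈ 76.35.
76.4 lies right of the midline 70, so the layout is right-heavy.

right-heavy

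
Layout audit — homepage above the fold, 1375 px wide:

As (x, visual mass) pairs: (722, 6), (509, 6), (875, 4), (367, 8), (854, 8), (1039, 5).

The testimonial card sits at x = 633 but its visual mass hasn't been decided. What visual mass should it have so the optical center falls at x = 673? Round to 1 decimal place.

w ≈ 23.7

Fixed elements: Σw = 6 + 6 + 4 + 8 + 8 + 5 = 37, Σw·x = 6·722 + 6·509 + 4·875 + 8·367 + 8·854 + 5·1039 = 25849.
Set Σw·x/Σw = 673: (25849 + 633w) = 673·(37 + w).
Solving: w = (673·37 − 25849) / (633 − 673) = -948 / -40 ≈ 23.70.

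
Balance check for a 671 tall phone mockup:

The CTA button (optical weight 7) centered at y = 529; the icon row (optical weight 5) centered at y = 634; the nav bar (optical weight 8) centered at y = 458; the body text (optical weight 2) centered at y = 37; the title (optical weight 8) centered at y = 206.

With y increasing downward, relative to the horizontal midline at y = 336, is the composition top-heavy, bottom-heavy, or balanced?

Weights sum to 7 + 5 + 8 + 2 + 8 = 30.
Σw·y = 7·529 + 5·634 + 8·458 + 2·37 + 8·206 = 12259, so ȳ = 12259/30 ≈ 408.63.
408.6 vs midline 336 → bottom-heavy.

bottom-heavy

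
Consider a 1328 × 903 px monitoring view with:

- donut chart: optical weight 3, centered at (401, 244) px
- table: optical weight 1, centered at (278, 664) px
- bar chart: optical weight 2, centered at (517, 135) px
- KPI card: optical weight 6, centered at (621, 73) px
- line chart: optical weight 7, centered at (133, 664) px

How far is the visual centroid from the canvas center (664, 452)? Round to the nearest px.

Σw = 3 + 1 + 2 + 6 + 7 = 19.
Σw·x = 3·401 + 1·278 + 2·517 + 6·621 + 7·133 = 7172, so x̄ = 7172/19 ≈ 377.47.
Σw·y = 3·244 + 1·664 + 2·135 + 6·73 + 7·664 = 6752, so ȳ = 6752/19 ≈ 355.37.
Offset from (664, 452): Δx ≈ -286.53, Δy ≈ -96.63; distance = √(Δx² + Δy²) ≈ 302.38.

≈ 302 px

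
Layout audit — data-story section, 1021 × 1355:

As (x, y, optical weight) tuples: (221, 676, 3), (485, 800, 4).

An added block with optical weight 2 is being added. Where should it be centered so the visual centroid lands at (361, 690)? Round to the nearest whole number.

New total weight: (3 + 4) + 2 = 9.
Along x: (2603 + 2·x) / 9 = 361 (existing moment 3·221 + 4·485 = 2603) ⇒ x = (3249 − 2603) / 2 ≈ 323.00.
Along y: (5228 + 2·y) / 9 = 690 (existing moment 3·676 + 4·800 = 5228) ⇒ y = (6210 − 5228) / 2 ≈ 491.00.

(323, 491)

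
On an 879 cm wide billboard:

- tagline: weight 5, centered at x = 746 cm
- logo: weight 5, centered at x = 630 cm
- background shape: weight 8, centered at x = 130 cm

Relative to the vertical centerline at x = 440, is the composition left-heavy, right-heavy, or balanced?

Weights sum to 5 + 5 + 8 = 18.
x-moment: 5·746 + 5·630 + 8·130 = 7920; centroid 7920/18 ≈ 440.00.
The centroid 440.00 matches the midline at 440, so the layout is balanced.

balanced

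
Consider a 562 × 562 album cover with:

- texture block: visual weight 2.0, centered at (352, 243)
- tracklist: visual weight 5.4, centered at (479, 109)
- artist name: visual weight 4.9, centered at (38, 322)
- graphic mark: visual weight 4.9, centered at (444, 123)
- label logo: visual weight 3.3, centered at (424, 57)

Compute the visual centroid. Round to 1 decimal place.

Weights sum to 2.0 + 5.4 + 4.9 + 4.9 + 3.3 = 20.5.
Σw·x = 2.0·352 + 5.4·479 + 4.9·38 + 4.9·444 + 3.3·424 = 7051.6, so x̄ = 7051.6/20.5 ≈ 343.98.
Σw·y = 2.0·243 + 5.4·109 + 4.9·322 + 4.9·123 + 3.3·57 = 3443.2, so ȳ = 3443.2/20.5 ≈ 167.96.

(344.0, 168.0)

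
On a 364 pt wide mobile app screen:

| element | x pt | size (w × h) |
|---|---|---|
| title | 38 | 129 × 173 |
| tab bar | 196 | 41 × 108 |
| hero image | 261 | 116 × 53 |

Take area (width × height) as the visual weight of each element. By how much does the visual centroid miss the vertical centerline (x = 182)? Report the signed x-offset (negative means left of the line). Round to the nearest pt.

≈ -81 pt

Taking area as weight: title 129·173 = 22317, tab bar 41·108 = 4428, hero image 116·53 = 6148. Sum 32893.
x: (22317·38 + 4428·196 + 6148·261) / 32893 = 3320562 / 32893 ≈ 100.95
Offset from x = 182: 100.95 − 182 ≈ -81.05.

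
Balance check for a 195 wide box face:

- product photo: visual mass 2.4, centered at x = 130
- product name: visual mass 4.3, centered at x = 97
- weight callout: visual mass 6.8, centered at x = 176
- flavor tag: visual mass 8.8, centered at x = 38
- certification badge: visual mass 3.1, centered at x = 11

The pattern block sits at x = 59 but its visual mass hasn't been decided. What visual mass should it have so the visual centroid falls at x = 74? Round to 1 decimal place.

Fixed elements: Σw = 2.4 + 4.3 + 6.8 + 8.8 + 3.1 = 25.4, Σw·x = 2.4·130 + 4.3·97 + 6.8·176 + 8.8·38 + 3.1·11 = 2294.4.
Set Σw·x/Σw = 74: (2294.4 + 59w) = 74·(25.4 + w).
Rearranging, w·(59 − 74) = 74·25.4 − 2294.4 = -414.8, so w ≈ -414.8/-15 = 27.65.

w ≈ 27.7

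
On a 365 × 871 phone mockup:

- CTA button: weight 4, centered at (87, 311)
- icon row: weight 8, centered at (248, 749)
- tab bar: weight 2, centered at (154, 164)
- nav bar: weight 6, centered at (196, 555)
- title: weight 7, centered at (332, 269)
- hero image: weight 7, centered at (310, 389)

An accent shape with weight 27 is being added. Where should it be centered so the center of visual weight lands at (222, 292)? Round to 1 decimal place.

New total weight: (4 + 8 + 2 + 6 + 7 + 7) + 27 = 61.
x: need Σw·x = 61·222 = 13542. Existing = 4·87 + 8·248 + 2·154 + 6·196 + 7·332 + 7·310 = 8310. Remainder 5232 / 27 ≈ 193.78.
y: need Σw·y = 61·292 = 17812. Existing = 4·311 + 8·749 + 2·164 + 6·555 + 7·269 + 7·389 = 15500. Remainder 2312 / 27 ≈ 85.63.

(193.8, 85.6)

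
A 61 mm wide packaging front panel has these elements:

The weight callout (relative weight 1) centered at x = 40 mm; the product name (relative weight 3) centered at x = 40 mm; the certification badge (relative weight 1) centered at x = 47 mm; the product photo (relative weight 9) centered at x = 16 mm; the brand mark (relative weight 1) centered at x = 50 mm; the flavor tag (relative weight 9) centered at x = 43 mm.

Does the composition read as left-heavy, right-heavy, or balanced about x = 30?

right-heavy

Weights sum to 1 + 3 + 1 + 9 + 1 + 9 = 24.
x: moment 788 / weight 24 ≈ 32.83
32.8 lies right of the midline 30, so the layout is right-heavy.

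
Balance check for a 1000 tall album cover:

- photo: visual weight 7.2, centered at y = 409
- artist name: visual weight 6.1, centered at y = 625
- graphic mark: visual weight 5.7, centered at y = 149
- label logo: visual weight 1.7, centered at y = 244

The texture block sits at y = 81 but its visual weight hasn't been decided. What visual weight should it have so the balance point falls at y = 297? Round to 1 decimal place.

Known weights sum to 7.2 + 6.1 + 5.7 + 1.7 = 20.7; their moment is 7.2·409 + 6.1·625 + 5.7·149 + 1.7·244 = 8021.4.
Balance at y = 297 requires (8021.4 + w·81) / (20.7 + w) = 297.
Solving: w = (297·20.7 − 8021.4) / (81 − 297) = -1873.5 / -216 ≈ 8.67.

w ≈ 8.7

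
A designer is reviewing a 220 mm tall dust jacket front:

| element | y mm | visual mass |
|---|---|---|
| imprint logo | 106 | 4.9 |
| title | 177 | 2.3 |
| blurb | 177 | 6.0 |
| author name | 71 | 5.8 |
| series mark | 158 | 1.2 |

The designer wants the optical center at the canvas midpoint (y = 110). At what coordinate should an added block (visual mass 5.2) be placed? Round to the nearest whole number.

y ≈ 39

With the added block, Σw becomes 4.9 + 2.3 + 6.0 + 5.8 + 1.2 + 5.2 = 25.4.
y: target moment 25.4×110 = 2794.0; current 4.9·106 + 2.3·177 + 6.0·177 + 5.8·71 + 1.2·158 = 2589.9; the added block supplies 204.1, so y = 204.1/5.2 ≈ 39.25.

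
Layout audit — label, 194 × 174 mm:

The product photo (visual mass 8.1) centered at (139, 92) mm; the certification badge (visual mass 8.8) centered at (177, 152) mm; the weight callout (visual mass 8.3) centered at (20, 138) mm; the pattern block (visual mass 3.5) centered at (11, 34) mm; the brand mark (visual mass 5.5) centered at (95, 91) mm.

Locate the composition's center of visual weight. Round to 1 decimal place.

(99.7, 112.5)

Total weight = 8.1 + 8.8 + 8.3 + 3.5 + 5.5 = 34.2.
x: (8.1·139 + 8.8·177 + 8.3·20 + 3.5·11 + 5.5·95) / 34.2 = 3410.5 / 34.2 ≈ 99.72
y: (8.1·92 + 8.8·152 + 8.3·138 + 3.5·34 + 5.5·91) / 34.2 = 3847.7 / 34.2 ≈ 112.51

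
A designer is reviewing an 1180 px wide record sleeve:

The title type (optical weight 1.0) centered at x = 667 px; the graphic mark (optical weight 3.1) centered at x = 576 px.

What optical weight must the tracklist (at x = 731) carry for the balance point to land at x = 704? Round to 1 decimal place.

Existing Σw = 4.1 (1.0 + 3.1); existing moment 1.0·667 + 3.1·576 = 2452.6.
For the centroid to hit 704: (2452.6 + w·731) / (4.1 + w) = 704.
Rearranging, w·(731 − 704) = 704·4.1 − 2452.6 = 433.8, so w ≈ 433.8/27 = 16.07.

w ≈ 16.1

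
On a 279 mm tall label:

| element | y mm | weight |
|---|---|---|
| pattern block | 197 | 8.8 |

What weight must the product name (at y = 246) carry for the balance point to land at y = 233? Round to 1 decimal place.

The single fixed element contributes weight 8.8, moment 8.8·197 = 1733.6.
Set Σw·y/Σw = 233: (1733.6 + 246w) = 233·(8.8 + w).
So w = (233·8.8 − 1733.6)/(246 − 233) = 316.8/13 ≈ 24.37.

w ≈ 24.4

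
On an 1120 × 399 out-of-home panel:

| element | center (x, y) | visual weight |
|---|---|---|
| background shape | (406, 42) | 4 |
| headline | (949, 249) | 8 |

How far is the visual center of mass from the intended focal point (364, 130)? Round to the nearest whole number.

Total weight = 4 + 8 = 12.
x: (4·406 + 8·949) / 12 = 9216 / 12 ≈ 768.00
y: (4·42 + 8·249) / 12 = 2160 / 12 ≈ 180.00
Relative to (364, 130): Δ = (404.00, 50.00); |Δ| = √(404.00² + 50.00²) ≈ 407.08.

≈ 407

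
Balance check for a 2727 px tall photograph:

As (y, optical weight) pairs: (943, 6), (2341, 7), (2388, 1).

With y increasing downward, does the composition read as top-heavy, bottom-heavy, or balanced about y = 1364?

Total weight = 6 + 7 + 1 = 14.
y-moment: 6·943 + 7·2341 + 1·2388 = 24433; centroid 24433/14 ≈ 1745.21.
Since 1745.2 is below (larger y than) 1364, the composition reads bottom-heavy.

bottom-heavy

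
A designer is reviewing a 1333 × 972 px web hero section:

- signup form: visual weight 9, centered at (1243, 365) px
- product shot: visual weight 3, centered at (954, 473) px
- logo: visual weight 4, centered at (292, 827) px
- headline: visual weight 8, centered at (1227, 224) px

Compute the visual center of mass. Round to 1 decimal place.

Σw = 9 + 3 + 4 + 8 = 24.
Σw·x = 9·1243 + 3·954 + 4·292 + 8·1227 = 25033, so x̄ = 25033/24 ≈ 1043.04.
Σw·y = 9·365 + 3·473 + 4·827 + 8·224 = 9804, so ȳ = 9804/24 ≈ 408.50.

(1043.0, 408.5)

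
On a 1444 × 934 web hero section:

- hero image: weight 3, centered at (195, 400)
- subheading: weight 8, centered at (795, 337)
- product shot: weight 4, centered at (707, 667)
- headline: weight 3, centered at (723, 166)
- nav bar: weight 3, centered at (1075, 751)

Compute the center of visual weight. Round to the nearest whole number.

(722, 444)

Total weight = 3 + 8 + 4 + 3 + 3 = 21.
x: (3·195 + 8·795 + 4·707 + 3·723 + 3·1075) / 21 = 15167 / 21 ≈ 722.24
y: (3·400 + 8·337 + 4·667 + 3·166 + 3·751) / 21 = 9315 / 21 ≈ 443.57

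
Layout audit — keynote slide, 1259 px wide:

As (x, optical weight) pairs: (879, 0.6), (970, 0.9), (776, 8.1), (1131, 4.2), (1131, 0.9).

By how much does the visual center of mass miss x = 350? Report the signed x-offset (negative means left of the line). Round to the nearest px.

≈ 565 px

Σw = 0.6 + 0.9 + 8.1 + 4.2 + 0.9 = 14.7.
Σw·x = 0.6·879 + 0.9·970 + 8.1·776 + 4.2·1131 + 0.9·1131 = 13454.1, so x̄ = 13454.1/14.7 ≈ 915.24.
Against x = 350, that's 915.24 − 350 = 565.24.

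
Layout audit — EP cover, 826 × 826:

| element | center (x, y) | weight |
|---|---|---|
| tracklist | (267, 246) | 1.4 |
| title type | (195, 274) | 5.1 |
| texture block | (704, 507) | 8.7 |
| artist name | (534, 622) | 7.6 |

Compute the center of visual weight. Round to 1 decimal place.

(506.6, 477.2)

Total weight = 1.4 + 5.1 + 8.7 + 7.6 = 22.8.
x-moment: 1.4·267 + 5.1·195 + 8.7·704 + 7.6·534 = 11551.5; centroid 11551.5/22.8 ≈ 506.64.
y-moment: 1.4·246 + 5.1·274 + 8.7·507 + 7.6·622 = 10879.9; centroid 10879.9/22.8 ≈ 477.19.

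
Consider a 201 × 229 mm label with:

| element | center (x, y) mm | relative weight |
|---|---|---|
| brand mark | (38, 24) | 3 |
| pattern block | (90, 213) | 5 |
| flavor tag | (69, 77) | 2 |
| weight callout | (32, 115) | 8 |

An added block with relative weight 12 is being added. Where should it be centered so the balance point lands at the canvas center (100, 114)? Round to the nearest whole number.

(170, 101)

With the added block, Σw becomes 3 + 5 + 2 + 8 + 12 = 30.
x: need Σw·x = 30·100 = 3000. Existing = 3·38 + 5·90 + 2·69 + 8·32 = 958. Remainder 2042 / 12 ≈ 170.17.
y: need Σw·y = 30·114 = 3420. Existing = 3·24 + 5·213 + 2·77 + 8·115 = 2211. Remainder 1209 / 12 ≈ 100.75.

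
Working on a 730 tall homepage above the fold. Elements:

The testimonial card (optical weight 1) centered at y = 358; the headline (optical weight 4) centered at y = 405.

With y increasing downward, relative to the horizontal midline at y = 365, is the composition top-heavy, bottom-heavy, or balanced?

Total weight = 1 + 4 = 5.
y-moment: 1·358 + 4·405 = 1978; centroid 1978/5 ≈ 395.60.
395.6 vs midline 365 → bottom-heavy.

bottom-heavy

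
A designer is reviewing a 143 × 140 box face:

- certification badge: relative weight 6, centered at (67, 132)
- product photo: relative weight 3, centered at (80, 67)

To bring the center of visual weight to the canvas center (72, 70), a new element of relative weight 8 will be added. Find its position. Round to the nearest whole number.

(73, 25)

After adding the new element, total weight = 6 + 3 + 8 = 17.
x: target moment 17×72 = 1224; current 6·67 + 3·80 = 642; the new element supplies 582, so x = 582/8 ≈ 72.75.
y: target moment 17×70 = 1190; current 6·132 + 3·67 = 993; the new element supplies 197, so y = 197/8 ≈ 24.62.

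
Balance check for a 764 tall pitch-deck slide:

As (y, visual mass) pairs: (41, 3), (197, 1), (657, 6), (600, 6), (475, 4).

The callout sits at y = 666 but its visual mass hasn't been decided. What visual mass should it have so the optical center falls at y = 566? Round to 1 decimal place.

Known weights sum to 3 + 1 + 6 + 6 + 4 = 20; their moment is 3·41 + 1·197 + 6·657 + 6·600 + 4·475 = 9762.
Balance at y = 566 requires (9762 + w·666) / (20 + w) = 566.
Rearranging, w·(666 − 566) = 566·20 − 9762 = 1558, so w ≈ 1558/100 = 15.58.

w ≈ 15.6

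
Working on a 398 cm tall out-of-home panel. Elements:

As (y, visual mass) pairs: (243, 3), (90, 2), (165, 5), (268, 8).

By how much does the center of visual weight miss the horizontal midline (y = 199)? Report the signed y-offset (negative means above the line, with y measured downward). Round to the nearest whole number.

Weights sum to 3 + 2 + 5 + 8 = 18.
Σw·y = 3·243 + 2·90 + 5·165 + 8·268 = 3878, so ȳ = 3878/18 ≈ 215.44.
Against y = 199, that's 215.44 − 199 = 16.44.

≈ 16 cm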